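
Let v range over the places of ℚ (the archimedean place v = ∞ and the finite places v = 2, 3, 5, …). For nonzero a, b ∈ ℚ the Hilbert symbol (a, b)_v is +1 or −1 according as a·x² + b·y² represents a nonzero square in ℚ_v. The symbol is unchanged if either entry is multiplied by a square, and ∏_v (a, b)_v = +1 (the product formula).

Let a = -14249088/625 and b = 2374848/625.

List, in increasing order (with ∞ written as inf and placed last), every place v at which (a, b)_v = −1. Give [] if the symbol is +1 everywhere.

[7, 31]

Mod squares: a ≡ -24738, b ≡ 4123. Check v ∈ {∞, 2, 3, 5, 7, 19, 31}.
v=2: v_2(a)=7, v_2(b)=6; units ≡ 7, 3 (mod 8); ε·ε+αω+βω = 1·1+7·1+6·0 ≡ 0  ⇒  (a,b)_2 = +1.
v=19: a=19^1·(≡11), b=19^1·(≡14) mod 19; (11|19)=+1, (14|19)=-1; (−1)^{1·1·9}·(+1)^1·(-1)^1 = +1.
v=∞: -24738 < 0 and 4123 > 0  ⇒  (a,b)_∞ = +1.
v=5: a=5^-4·(≡2), b=5^-4·(≡3) mod 5; (2|5)=-1, (3|5)=-1; (−1)^{-4·-4·2}·(-1)^-4·(-1)^-4 = +1.
v=31: a=31^1·(≡4), b=31^1·(≡20) mod 31; (4|31)=+1, (20|31)=+1; (−1)^{1·1·15}·(+1)^1·(+1)^1 = -1.
v=7: a=7^1·(≡1), b=7^1·(≡1) mod 7; (1|7)=+1, (1|7)=+1; (−1)^{1·1·3}·(+1)^1·(+1)^1 = -1.
v=3: a=3^3·(≡1), b=3^2·(≡1) mod 3; (1|3)=+1, (1|3)=+1; (−1)^{3·2·1}·(+1)^2·(+1)^3 = +1.
Ram(-24738, 4123) = {7, 31}; no ℚ_7-point on the conic.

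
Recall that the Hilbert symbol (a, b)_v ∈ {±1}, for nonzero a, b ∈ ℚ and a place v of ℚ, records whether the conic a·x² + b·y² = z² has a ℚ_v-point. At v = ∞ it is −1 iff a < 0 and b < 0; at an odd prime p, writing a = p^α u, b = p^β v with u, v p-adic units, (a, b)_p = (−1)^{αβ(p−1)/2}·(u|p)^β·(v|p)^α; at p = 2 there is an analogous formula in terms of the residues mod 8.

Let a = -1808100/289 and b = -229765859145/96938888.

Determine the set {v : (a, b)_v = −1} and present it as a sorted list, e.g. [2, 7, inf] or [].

Mod squares: a ≡ -41, b ≡ -864690. Check v ∈ {∞, 2, 3, 5, 7, 17, 19, 37, 41, 59}.
v=7: a=7^2·(≡2), b=7^0·(≡6) mod 7; (2|7)=+1, (6|7)=-1; (−1)^{2·0·3}·(+1)^0·(-1)^2 = +1.
v=3: a=3^2·(≡1), b=3^13·(≡1) mod 3; (1|3)=+1, (1|3)=+1; (−1)^{2·13·1}·(+1)^13·(+1)^2 = +1.
v=17: a=17^-2·(≡3), b=17^0·(≡9) mod 17; (3|17)=-1, (9|17)=+1; (−1)^{-2·0·8}·(-1)^0·(+1)^-2 = +1.
v=19: a=19^0·(≡4), b=19^1·(≡15) mod 19; (4|19)=+1, (15|19)=-1; (−1)^{0·1·9}·(+1)^1·(-1)^0 = +1.
v=41: a=41^1·(≡8), b=41^1·(≡18) mod 41; (8|41)=+1, (18|41)=+1; (−1)^{1·1·20}·(+1)^1·(+1)^1 = +1.
v=∞: -41 < 0 and -864690 < 0  ⇒  (a,b)_∞ = -1.
v=2: v_2(a)=2, v_2(b)=-3; units ≡ 7, 7 (mod 8); ε·ε+αω+βω = 1·1+2·0+-3·0 ≡ 1  ⇒  (a,b)_2 = -1.
v=5: a=5^2·(≡4), b=5^1·(≡2) mod 5; (4|5)=+1, (2|5)=-1; (−1)^{2·1·2}·(+1)^1·(-1)^2 = +1.
v=59: a=59^0·(≡37), b=59^-4·(≡54) mod 59; (37|59)=-1, (54|59)=-1; (−1)^{0·-4·29}·(-1)^-4·(-1)^0 = +1.
v=37: a=37^0·(≡3), b=37^1·(≡2) mod 37; (3|37)=+1, (2|37)=-1; (−1)^{0·1·18}·(+1)^1·(-1)^0 = +1.
|Ram(-41, -864690)| = 2, even; anisotropic at {2, ∞}.

[2, inf]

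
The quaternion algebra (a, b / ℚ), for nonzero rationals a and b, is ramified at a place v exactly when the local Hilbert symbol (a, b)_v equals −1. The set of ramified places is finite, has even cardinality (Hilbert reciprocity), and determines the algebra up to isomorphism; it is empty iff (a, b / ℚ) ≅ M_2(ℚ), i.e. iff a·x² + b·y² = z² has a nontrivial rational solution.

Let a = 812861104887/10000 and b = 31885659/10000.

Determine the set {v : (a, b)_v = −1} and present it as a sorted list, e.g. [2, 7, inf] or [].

Mod squares: a ≡ 1849223, b ≡ 12259. Check v ∈ {∞, 2, 3, 5, 13, 17, 23, 37, 41, 53}.
v=37: a=37^1·(≡15), b=37^0·(≡28) mod 37; (15|37)=-1, (28|37)=+1; (−1)^{1·0·18}·(-1)^0·(+1)^1 = +1.
v=23: a=23^1·(≡4), b=23^1·(≡3) mod 23; (4|23)=+1, (3|23)=+1; (−1)^{1·1·11}·(+1)^1·(+1)^1 = -1.
v=3: a=3^2·(≡2), b=3^2·(≡1) mod 3; (2|3)=-1, (1|3)=+1; (−1)^{2·2·1}·(-1)^2·(+1)^2 = +1.
v=2: v_2(a)=-4, v_2(b)=-4; units ≡ 7, 3 (mod 8); ε·ε+αω+βω = 1·1+-4·1+-4·0 ≡ 1  ⇒  (a,b)_2 = -1.
v=41: a=41^1·(≡35), b=41^1·(≡28) mod 41; (35|41)=-1, (28|41)=-1; (−1)^{1·1·20}·(-1)^1·(-1)^1 = +1.
v=5: a=5^-4·(≡2), b=5^-4·(≡4) mod 5; (2|5)=-1, (4|5)=+1; (−1)^{-4·-4·2}·(-1)^-4·(+1)^-4 = +1.
v=53: a=53^1·(≡13), b=53^0·(≡43) mod 53; (13|53)=+1, (43|53)=+1; (−1)^{1·0·26}·(+1)^0·(+1)^1 = +1.
v=13: a=13^2·(≡4), b=13^1·(≡11) mod 13; (4|13)=+1, (11|13)=-1; (−1)^{2·1·6}·(+1)^1·(-1)^2 = +1.
v=∞: 1849223 > 0 and 12259 > 0  ⇒  (a,b)_∞ = +1.
v=17: a=17^2·(≡11), b=17^2·(≡13) mod 17; (11|17)=-1, (13|17)=+1; (−1)^{2·2·8}·(-1)^2·(+1)^2 = +1.
|Ram(1849223, 12259)| = 2, even; anisotropic at {2, 23}.

[2, 23]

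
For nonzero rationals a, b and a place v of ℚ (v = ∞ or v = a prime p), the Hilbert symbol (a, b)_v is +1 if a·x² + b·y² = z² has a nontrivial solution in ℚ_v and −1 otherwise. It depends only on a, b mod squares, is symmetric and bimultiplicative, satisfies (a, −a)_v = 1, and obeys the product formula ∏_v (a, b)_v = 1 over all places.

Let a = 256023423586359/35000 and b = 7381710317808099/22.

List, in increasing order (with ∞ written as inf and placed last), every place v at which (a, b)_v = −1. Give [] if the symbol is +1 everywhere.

[11, 13]

(a, b) ≡ (4466, 34196162) mod (ℚ^×)²; places V = {2, 3, 5, 7, 11, 13, 19, 29, 31, ∞}.
(a,b)_13: α=4, u≡6; β=3, v≡6 (mod 13); (6|13)=-1, (6|13)=-1; sign (−1)^0·-1^3·-1^4 = -1.
(a,b)_7: α=-1, u≡1; β=1, v≡3 (mod 7); (1|7)=+1, (3|7)=-1; sign (−1)^1·+1^1·-1^-1 = +1.
(a,b)_5: α=-4, u≡4; β=0, v≡2 (mod 5); (4|5)=+1, (2|5)=-1; sign (−1)^0·+1^0·-1^-4 = +1.
(a,b)_2: α=-3, β=-1; u≡1, v≡1 (mod 8); ε(u)ε(v)=0·0, αω(v)=-3·0, βω(u)=-1·0; sum ≡ 0  ⇒  +1.
(a,b)_11: α=1, u≡10; β=-1, v≡10 (mod 11); (10|11)=-1, (10|11)=-1; sign (−1)^1·-1^-1·-1^1 = -1.
(a,b)_31: α=2, u≡7; β=3, v≡29 (mod 31); (7|31)=+1, (29|31)=-1; sign (−1)^0·+1^3·-1^2 = +1.
(a,b)_19: α=2, u≡16; β=3, v≡6 (mod 19); (16|19)=+1, (6|19)=+1; sign (−1)^0·+1^3·+1^2 = +1.
(a,b)_3: α=4, u≡2; β=4, v≡2 (mod 3); (2|3)=-1, (2|3)=-1; sign (−1)^0·-1^4·-1^4 = +1.
(a,b)_∞: sgn(4466)=+, sgn(34196162)=+, so +1.
(a,b)_29: α=1, u≡6; β=1, v≡6 (mod 29); (6|29)=+1, (6|29)=+1; sign (−1)^0·+1^1·+1^1 = +1.
Ram(4466, 34196162) = {11, 13}; no ℚ_11-point on the conic.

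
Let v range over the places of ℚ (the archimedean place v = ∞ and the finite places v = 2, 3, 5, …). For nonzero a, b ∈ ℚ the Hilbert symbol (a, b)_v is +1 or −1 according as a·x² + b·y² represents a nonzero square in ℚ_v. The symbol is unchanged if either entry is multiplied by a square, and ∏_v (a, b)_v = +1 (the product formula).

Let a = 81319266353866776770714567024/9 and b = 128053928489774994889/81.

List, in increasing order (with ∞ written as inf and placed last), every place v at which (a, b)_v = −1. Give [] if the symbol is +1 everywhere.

(a, b) ≡ (389609519, 481) mod (ℚ^×)²; places V = {2, 3, 7, 13, 17, 29, 31, 37, 53, ∞}.
(a,b)_37: α=1, u≡26; β=1, v≡22 (mod 37); (26|37)=+1, (22|37)=-1; sign (−1)^0·+1^1·-1^1 = -1.
(a,b)_31: α=3, u≡21; β=2, v≡14 (mod 31); (21|31)=-1, (14|31)=+1; sign (−1)^0·-1^2·+1^3 = +1.
(a,b)_17: α=3, u≡3; β=2, v≡12 (mod 17); (3|17)=-1, (12|17)=-1; sign (−1)^0·-1^2·-1^3 = -1.
(a,b)_2: α=4, β=0; u≡7, v≡1 (mod 8); ε(u)ε(v)=1·0, αω(v)=4·0, βω(u)=0·0; sum ≡ 0  ⇒  +1.
(a,b)_7: α=6, u≡5; β=4, v≡3 (mod 7); (5|7)=-1, (3|7)=-1; sign (−1)^0·-1^4·-1^6 = +1.
(a,b)_53: α=3, u≡22; β=2, v≡44 (mod 53); (22|53)=-1, (44|53)=+1; sign (−1)^0·-1^2·+1^3 = +1.
(a,b)_29: α=3, u≡21; β=2, v≡3 (mod 29); (21|29)=-1, (3|29)=-1; sign (−1)^0·-1^2·-1^3 = -1.
(a,b)_3: α=-2, u≡2; β=-4, v≡1 (mod 3); (2|3)=-1, (1|3)=+1; sign (−1)^0·-1^-4·+1^-2 = +1.
(a,b)_∞: sgn(389609519)=+, sgn(481)=+, so +1.
(a,b)_13: α=3, u≡12; β=3, v≡6 (mod 13); (12|13)=+1, (6|13)=-1; sign (−1)^0·+1^3·-1^3 = -1.
Ram(389609519, 481) = {13, 17, 29, 37}; no ℚ_13-point on the conic.

[13, 17, 29, 37]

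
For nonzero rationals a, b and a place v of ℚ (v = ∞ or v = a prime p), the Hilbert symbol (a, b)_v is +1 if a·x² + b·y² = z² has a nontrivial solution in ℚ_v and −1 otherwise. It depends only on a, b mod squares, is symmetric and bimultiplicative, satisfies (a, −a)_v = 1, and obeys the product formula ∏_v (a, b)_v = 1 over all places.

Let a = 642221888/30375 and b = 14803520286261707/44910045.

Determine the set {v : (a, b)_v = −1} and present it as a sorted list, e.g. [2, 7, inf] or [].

Mod squares: a ≡ 1155, b ≡ 7735. Check v ∈ {∞, 2, 3, 5, 7, 11, 13, 17, 19, 37, 41}.
v=13: a=13^0·(≡5), b=13^1·(≡3) mod 13; (5|13)=-1, (3|13)=+1; (−1)^{0·1·6}·(-1)^1·(+1)^0 = -1.
v=5: a=5^-3·(≡1), b=5^-1·(≡3) mod 5; (1|5)=+1, (3|5)=-1; (−1)^{-3·-1·2}·(+1)^-1·(-1)^-3 = -1.
v=3: a=3^-5·(≡1), b=3^-8·(≡1) mod 3; (1|3)=+1, (1|3)=+1; (−1)^{-5·-8·1}·(+1)^-8·(+1)^-5 = +1.
v=2: v_2(a)=6, v_2(b)=0; units ≡ 3, 7 (mod 8); ε·ε+αω+βω = 1·1+6·0+0·1 ≡ 1  ⇒  (a,b)_2 = -1.
v=41: a=41^0·(≡24), b=41^2·(≡15) mod 41; (24|41)=-1, (15|41)=-1; (−1)^{0·2·20}·(-1)^2·(-1)^0 = +1.
v=17: a=17^0·(≡8), b=17^1·(≡16) mod 17; (8|17)=+1, (16|17)=+1; (−1)^{0·1·8}·(+1)^1·(+1)^0 = +1.
v=19: a=19^4·(≡2), b=19^6·(≡13) mod 19; (2|19)=-1, (13|19)=-1; (−1)^{4·6·9}·(-1)^6·(-1)^4 = +1.
v=11: a=11^1·(≡8), b=11^2·(≡6) mod 11; (8|11)=-1, (6|11)=-1; (−1)^{1·2·5}·(-1)^2·(-1)^1 = -1.
v=37: a=37^0·(≡31), b=37^-2·(≡29) mod 37; (31|37)=-1, (29|37)=-1; (−1)^{0·-2·18}·(-1)^-2·(-1)^0 = +1.
v=7: a=7^1·(≡4), b=7^1·(≡3) mod 7; (4|7)=+1, (3|7)=-1; (−1)^{1·1·3}·(+1)^1·(-1)^1 = +1.
v=∞: 1155 > 0 and 7735 > 0  ⇒  (a,b)_∞ = +1.
(1155, 7735 / ℚ) ramifies at {2, 5, 11, 13}: a division algebra.

[2, 5, 11, 13]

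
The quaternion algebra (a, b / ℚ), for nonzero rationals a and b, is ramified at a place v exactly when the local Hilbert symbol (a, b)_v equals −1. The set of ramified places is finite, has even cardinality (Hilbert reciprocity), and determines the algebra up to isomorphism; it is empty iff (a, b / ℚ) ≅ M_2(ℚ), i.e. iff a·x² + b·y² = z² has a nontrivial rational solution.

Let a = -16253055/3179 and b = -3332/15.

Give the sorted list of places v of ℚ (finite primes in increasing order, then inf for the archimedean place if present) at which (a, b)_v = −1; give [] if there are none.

Mod squares: a ≡ -5005, b ≡ -255. Check v ∈ {∞, 2, 3, 5, 7, 11, 13, 17}.
v=11: a=11^-1·(≡2), b=11^0·(≡3) mod 11; (2|11)=-1, (3|11)=+1; (−1)^{-1·0·5}·(-1)^0·(+1)^-1 = +1.
v=17: a=17^-2·(≡3), b=17^1·(≡13) mod 17; (3|17)=-1, (13|17)=+1; (−1)^{-2·1·8}·(-1)^1·(+1)^-2 = -1.
v=5: a=5^1·(≡1), b=5^-1·(≡1) mod 5; (1|5)=+1, (1|5)=+1; (−1)^{1·-1·2}·(+1)^-1·(+1)^1 = +1.
v=2: v_2(a)=0, v_2(b)=2; units ≡ 3, 1 (mod 8); ε·ε+αω+βω = 1·0+0·0+2·1 ≡ 0  ⇒  (a,b)_2 = +1.
v=∞: -5005 < 0 and -255 < 0  ⇒  (a,b)_∞ = -1.
v=7: a=7^3·(≡5), b=7^2·(≡2) mod 7; (5|7)=-1, (2|7)=+1; (−1)^{3·2·3}·(-1)^2·(+1)^3 = +1.
v=3: a=3^6·(≡2), b=3^-1·(≡2) mod 3; (2|3)=-1, (2|3)=-1; (−1)^{6·-1·1}·(-1)^-1·(-1)^6 = -1.
v=13: a=13^1·(≡2), b=13^0·(≡11) mod 13; (2|13)=-1, (11|13)=-1; (−1)^{1·0·6}·(-1)^0·(-1)^1 = -1.
|Ram(-5005, -255)| = 4, even; anisotropic at {3, 13, 17, ∞}.

[3, 13, 17, inf]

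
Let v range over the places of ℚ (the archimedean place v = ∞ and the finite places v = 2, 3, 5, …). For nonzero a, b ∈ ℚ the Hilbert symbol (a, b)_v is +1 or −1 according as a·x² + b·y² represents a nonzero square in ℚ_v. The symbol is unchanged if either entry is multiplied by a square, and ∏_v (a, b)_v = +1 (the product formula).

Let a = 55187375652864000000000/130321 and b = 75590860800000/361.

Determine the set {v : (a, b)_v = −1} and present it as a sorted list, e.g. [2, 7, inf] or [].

Mod squares: a ≡ 910, b ≡ 2730. Check v ∈ {∞, 2, 3, 5, 7, 13, 19}.
v=∞: 910 > 0 and 2730 > 0  ⇒  (a,b)_∞ = +1.
v=5: a=5^9·(≡3), b=5^5·(≡1) mod 5; (3|5)=-1, (1|5)=+1; (−1)^{9·5·2}·(-1)^5·(+1)^9 = -1.
v=7: a=7^1·(≡2), b=7^1·(≡6) mod 7; (2|7)=+1, (6|7)=-1; (−1)^{1·1·3}·(+1)^1·(-1)^1 = +1.
v=13: a=13^5·(≡11), b=13^3·(≡5) mod 13; (11|13)=-1, (5|13)=-1; (−1)^{5·3·6}·(-1)^3·(-1)^5 = +1.
v=2: v_2(a)=27, v_2(b)=19; units ≡ 7, 5 (mod 8); ε·ε+αω+βω = 1·0+27·1+19·0 ≡ 1  ⇒  (a,b)_2 = -1.
v=3: a=3^4·(≡1), b=3^1·(≡1) mod 3; (1|3)=+1, (1|3)=+1; (−1)^{4·1·1}·(+1)^1·(+1)^4 = +1.
v=19: a=19^-4·(≡4), b=19^-2·(≡14) mod 19; (4|19)=+1, (14|19)=-1; (−1)^{-4·-2·9}·(+1)^-2·(-1)^-4 = +1.
Ram(910, 2730) = {2, 5}; no ℚ_2-point on the conic.

[2, 5]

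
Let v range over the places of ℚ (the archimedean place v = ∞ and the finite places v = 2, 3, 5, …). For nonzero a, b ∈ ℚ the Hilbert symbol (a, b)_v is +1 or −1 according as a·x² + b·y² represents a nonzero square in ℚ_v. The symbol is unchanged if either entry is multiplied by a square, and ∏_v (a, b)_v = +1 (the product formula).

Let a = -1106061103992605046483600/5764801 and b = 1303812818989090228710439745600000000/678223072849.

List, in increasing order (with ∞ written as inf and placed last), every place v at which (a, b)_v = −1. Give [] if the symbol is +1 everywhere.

[17, 19, 37, 47]

Mod squares: a ≡ -13889, b ≡ 33041. Check v ∈ {∞, 2, 3, 5, 7, 13, 17, 19, 37, 43, 47}.
v=43: a=43^3·(≡36), b=43^4·(≡4) mod 43; (36|43)=+1, (4|43)=+1; (−1)^{3·4·21}·(+1)^4·(+1)^3 = +1.
v=2: v_2(a)=4, v_2(b)=12; units ≡ 7, 1 (mod 8); ε·ε+αω+βω = 1·0+4·0+12·0 ≡ 0  ⇒  (a,b)_2 = +1.
v=3: a=3^6·(≡1), b=3^0·(≡2) mod 3; (1|3)=+1, (2|3)=-1; (−1)^{6·0·1}·(+1)^0·(-1)^6 = +1.
v=∞: -13889 < 0 and 33041 > 0  ⇒  (a,b)_∞ = +1.
v=13: a=13^2·(≡2), b=13^4·(≡6) mod 13; (2|13)=-1, (6|13)=-1; (−1)^{2·4·6}·(-1)^4·(-1)^2 = +1.
v=37: a=37^2·(≡22), b=37^3·(≡19) mod 37; (22|37)=-1, (19|37)=-1; (−1)^{2·3·18}·(-1)^3·(-1)^2 = -1.
v=17: a=17^3·(≡2), b=17^4·(≡7) mod 17; (2|17)=+1, (7|17)=-1; (−1)^{3·4·8}·(+1)^4·(-1)^3 = -1.
v=19: a=19^1·(≡10), b=19^1·(≡12) mod 19; (10|19)=-1, (12|19)=-1; (−1)^{1·1·9}·(-1)^1·(-1)^1 = -1.
v=7: a=7^-8·(≡3), b=7^-14·(≡4) mod 7; (3|7)=-1, (4|7)=+1; (−1)^{-8·-14·3}·(-1)^-14·(+1)^-8 = +1.
v=47: a=47^2·(≡41), b=47^3·(≡41) mod 47; (41|47)=-1, (41|47)=-1; (−1)^{2·3·23}·(-1)^3·(-1)^2 = -1.
v=5: a=5^2·(≡1), b=5^8·(≡4) mod 5; (1|5)=+1, (4|5)=+1; (−1)^{2·8·2}·(+1)^8·(+1)^2 = +1.
Ram(-13889, 33041) = {17, 19, 37, 47}; no ℚ_17-point on the conic.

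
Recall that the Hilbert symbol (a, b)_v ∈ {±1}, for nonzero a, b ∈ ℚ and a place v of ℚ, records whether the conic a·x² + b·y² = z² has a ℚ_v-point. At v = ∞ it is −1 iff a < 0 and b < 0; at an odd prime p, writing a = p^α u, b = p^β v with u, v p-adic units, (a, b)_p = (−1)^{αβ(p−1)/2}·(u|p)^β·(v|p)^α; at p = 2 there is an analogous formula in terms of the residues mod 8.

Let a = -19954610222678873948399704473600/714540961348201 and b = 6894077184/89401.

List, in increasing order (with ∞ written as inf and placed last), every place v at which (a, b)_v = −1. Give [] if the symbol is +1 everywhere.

[17, 41]

Mod squares: a ≡ -406351, b ≡ 36941. Check v ∈ {∞, 2, 3, 5, 11, 13, 17, 23, 41, 53}.
v=23: a=23^-6·(≡18), b=23^-2·(≡18) mod 23; (18|23)=+1, (18|23)=+1; (−1)^{-6·-2·11}·(+1)^-2·(+1)^-6 = +1.
v=3: a=3^18·(≡2), b=3^6·(≡2) mod 3; (2|3)=-1, (2|3)=-1; (−1)^{18·6·1}·(-1)^6·(-1)^18 = +1.
v=5: a=5^2·(≡1), b=5^0·(≡4) mod 5; (1|5)=+1, (4|5)=+1; (−1)^{2·0·2}·(+1)^0·(+1)^2 = +1.
v=41: a=41^3·(≡22), b=41^1·(≡16) mod 41; (22|41)=-1, (16|41)=+1; (−1)^{3·1·20}·(-1)^1·(+1)^3 = -1.
v=13: a=13^-6·(≡12), b=13^-2·(≡8) mod 13; (12|13)=+1, (8|13)=-1; (−1)^{-6·-2·6}·(+1)^-2·(-1)^-6 = +1.
v=2: v_2(a)=30, v_2(b)=8; units ≡ 1, 5 (mod 8); ε·ε+αω+βω = 0·0+30·1+8·0 ≡ 0  ⇒  (a,b)_2 = +1.
v=11: a=11^1·(≡7), b=11^0·(≡4) mod 11; (7|11)=-1, (4|11)=+1; (−1)^{1·0·5}·(-1)^0·(+1)^1 = +1.
v=∞: -406351 < 0 and 36941 > 0  ⇒  (a,b)_∞ = +1.
v=53: a=53^3·(≡48), b=53^1·(≡23) mod 53; (48|53)=-1, (23|53)=-1; (−1)^{3·1·26}·(-1)^1·(-1)^3 = +1.
v=17: a=17^1·(≡16), b=17^1·(≡14) mod 17; (16|17)=+1, (14|17)=-1; (−1)^{1·1·8}·(+1)^1·(-1)^1 = -1.
Ram(-406351, 36941) = {17, 41}; no ℚ_17-point on the conic.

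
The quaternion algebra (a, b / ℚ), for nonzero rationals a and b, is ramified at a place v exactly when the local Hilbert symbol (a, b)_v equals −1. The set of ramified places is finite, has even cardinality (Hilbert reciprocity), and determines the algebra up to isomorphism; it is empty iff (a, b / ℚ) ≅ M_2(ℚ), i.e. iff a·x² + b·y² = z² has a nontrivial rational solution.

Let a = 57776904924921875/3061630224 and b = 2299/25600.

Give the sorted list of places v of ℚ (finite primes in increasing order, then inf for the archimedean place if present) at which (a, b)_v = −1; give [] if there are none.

Mod squares: a ≡ 124355, b ≡ 19. Check v ∈ {∞, 2, 3, 5, 7, 11, 17, 19, 29, 41, 53}.
v=19: a=19^3·(≡11), b=19^1·(≡1) mod 19; (11|19)=+1, (1|19)=+1; (−1)^{3·1·9}·(+1)^1·(+1)^3 = -1.
v=11: a=11^1·(≡2), b=11^2·(≡10) mod 11; (2|11)=-1, (10|11)=-1; (−1)^{1·2·5}·(-1)^2·(-1)^1 = -1.
v=∞: 124355 > 0 and 19 > 0  ⇒  (a,b)_∞ = +1.
v=53: a=53^-2·(≡44), b=53^0·(≡20) mod 53; (44|53)=+1, (20|53)=-1; (−1)^{-2·0·26}·(+1)^0·(-1)^-2 = +1.
v=5: a=5^7·(≡1), b=5^-2·(≡1) mod 5; (1|5)=+1, (1|5)=+1; (−1)^{7·-2·2}·(+1)^-2·(+1)^7 = +1.
v=17: a=17^1·(≡14), b=17^0·(≡15) mod 17; (14|17)=-1, (15|17)=+1; (−1)^{1·0·8}·(-1)^0·(+1)^1 = +1.
v=7: a=7^3·(≡5), b=7^0·(≡3) mod 7; (5|7)=-1, (3|7)=-1; (−1)^{3·0·3}·(-1)^0·(-1)^3 = -1.
v=3: a=3^-4·(≡2), b=3^0·(≡1) mod 3; (2|3)=-1, (1|3)=+1; (−1)^{-4·0·1}·(-1)^0·(+1)^-4 = +1.
v=2: v_2(a)=-4, v_2(b)=-10; units ≡ 3, 3 (mod 8); ε·ε+αω+βω = 1·1+-4·1+-10·1 ≡ 1  ⇒  (a,b)_2 = -1.
v=41: a=41^2·(≡5), b=41^0·(≡13) mod 41; (5|41)=+1, (13|41)=-1; (−1)^{2·0·20}·(+1)^0·(-1)^2 = +1.
v=29: a=29^-2·(≡14), b=29^0·(≡3) mod 29; (14|29)=-1, (3|29)=-1; (−1)^{-2·0·14}·(-1)^0·(-1)^-2 = +1.
|Ram(124355, 19)| = 4, even; anisotropic at {2, 7, 11, 19}.

[2, 7, 11, 19]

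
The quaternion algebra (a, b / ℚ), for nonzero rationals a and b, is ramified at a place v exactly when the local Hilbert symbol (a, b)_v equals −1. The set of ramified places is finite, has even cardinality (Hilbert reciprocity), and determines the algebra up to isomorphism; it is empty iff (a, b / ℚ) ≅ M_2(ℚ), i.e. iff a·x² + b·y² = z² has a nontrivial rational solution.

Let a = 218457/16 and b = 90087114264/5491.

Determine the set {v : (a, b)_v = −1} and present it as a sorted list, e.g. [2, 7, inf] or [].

[3, 19]

Mod squares: a ≡ 2697, b ≡ 178223154. Check v ∈ {∞, 2, 3, 7, 17, 19, 29, 31, 37, 47}.
v=29: a=29^1·(≡5), b=29^1·(≡23) mod 29; (5|29)=+1, (23|29)=+1; (−1)^{1·1·14}·(+1)^1·(+1)^1 = +1.
v=7: a=7^0·(≡4), b=7^4·(≡2) mod 7; (4|7)=+1, (2|7)=+1; (−1)^{0·4·3}·(+1)^4·(+1)^0 = +1.
v=2: v_2(a)=-4, v_2(b)=3; units ≡ 1, 1 (mod 8); ε·ε+αω+βω = 0·0+-4·0+3·0 ≡ 0  ⇒  (a,b)_2 = +1.
v=47: a=47^0·(≡3), b=47^1·(≡15) mod 47; (3|47)=+1, (15|47)=-1; (−1)^{0·1·23}·(+1)^1·(-1)^0 = +1.
v=3: a=3^5·(≡2), b=3^1·(≡2) mod 3; (2|3)=-1, (2|3)=-1; (−1)^{5·1·1}·(-1)^1·(-1)^5 = -1.
v=∞: 2697 > 0 and 178223154 > 0  ⇒  (a,b)_∞ = +1.
v=37: a=37^0·(≡26), b=37^1·(≡36) mod 37; (26|37)=+1, (36|37)=+1; (−1)^{0·1·18}·(+1)^1·(+1)^0 = +1.
v=31: a=31^1·(≡20), b=31^1·(≡23) mod 31; (20|31)=+1, (23|31)=-1; (−1)^{1·1·15}·(+1)^1·(-1)^1 = +1.
v=17: a=17^0·(≡10), b=17^-2·(≡13) mod 17; (10|17)=-1, (13|17)=+1; (−1)^{0·-2·8}·(-1)^-2·(+1)^0 = +1.
v=19: a=19^0·(≡8), b=19^-1·(≡12) mod 19; (8|19)=-1, (12|19)=-1; (−1)^{0·-1·9}·(-1)^-1·(-1)^0 = -1.
Ram(2697, 178223154) = {3, 19}; no ℚ_3-point on the conic.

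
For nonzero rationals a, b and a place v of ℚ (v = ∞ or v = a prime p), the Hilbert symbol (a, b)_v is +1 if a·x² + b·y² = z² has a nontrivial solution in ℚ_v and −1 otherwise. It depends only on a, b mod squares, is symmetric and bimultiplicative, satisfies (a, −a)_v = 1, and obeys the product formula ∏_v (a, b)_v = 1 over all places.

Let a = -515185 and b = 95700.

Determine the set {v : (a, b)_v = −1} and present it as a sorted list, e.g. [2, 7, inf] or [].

(a, b) ≡ (-515185, 957) mod (ℚ^×)²; places V = {2, 3, 5, 11, 17, 19, 29, ∞}.
(a,b)_17: α=1, u≡6; β=0, v≡7 (mod 17); (6|17)=-1, (7|17)=-1; sign (−1)^0·-1^0·-1^1 = -1.
(a,b)_∞: sgn(-515185)=−, sgn(957)=+, so +1.
(a,b)_29: α=1, u≡12; β=1, v≡23 (mod 29); (12|29)=-1, (23|29)=+1; sign (−1)^0·-1^1·+1^1 = -1.
(a,b)_5: α=1, u≡3; β=2, v≡3 (mod 5); (3|5)=-1, (3|5)=-1; sign (−1)^0·-1^2·-1^1 = -1.
(a,b)_2: α=0, β=2; u≡7, v≡5 (mod 8); ε(u)ε(v)=1·0, αω(v)=0·1, βω(u)=2·0; sum ≡ 0  ⇒  +1.
(a,b)_3: α=0, u≡2; β=1, v≡1 (mod 3); (2|3)=-1, (1|3)=+1; sign (−1)^0·-1^1·+1^0 = -1.
(a,b)_19: α=1, u≡17; β=0, v≡16 (mod 19); (17|19)=+1, (16|19)=+1; sign (−1)^0·+1^0·+1^1 = +1.
(a,b)_11: α=1, u≡3; β=1, v≡10 (mod 11); (3|11)=+1, (10|11)=-1; sign (−1)^1·+1^1·-1^1 = +1.
(-515185, 957 / ℚ) ramifies at {3, 5, 17, 29}: a division algebra.

[3, 5, 17, 29]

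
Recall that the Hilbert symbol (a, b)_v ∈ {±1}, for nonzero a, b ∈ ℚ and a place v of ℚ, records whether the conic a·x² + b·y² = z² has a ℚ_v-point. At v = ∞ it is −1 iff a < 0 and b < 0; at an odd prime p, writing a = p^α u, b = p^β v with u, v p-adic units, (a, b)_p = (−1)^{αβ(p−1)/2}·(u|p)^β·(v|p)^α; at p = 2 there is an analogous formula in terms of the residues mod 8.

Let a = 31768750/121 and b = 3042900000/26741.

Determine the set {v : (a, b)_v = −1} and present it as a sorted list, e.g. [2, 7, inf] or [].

(a, b) ≡ (50830, 152490) mod (ℚ^×)²; places V = {2, 3, 5, 7, 11, 13, 17, 23, ∞}.
(a,b)_17: α=1, u≡4; β=-1, v≡5 (mod 17); (4|17)=+1, (5|17)=-1; sign (−1)^0·+1^-1·-1^1 = -1.
(a,b)_3: α=0, u≡1; β=3, v≡1 (mod 3); (1|3)=+1, (1|3)=+1; sign (−1)^0·+1^3·+1^0 = +1.
(a,b)_23: α=1, u≡9; β=1, v≡6 (mod 23); (9|23)=+1, (6|23)=+1; sign (−1)^1·+1^1·+1^1 = -1.
(a,b)_13: α=1, u≡9; β=-1, v≡12 (mod 13); (9|13)=+1, (12|13)=+1; sign (−1)^0·+1^-1·+1^1 = +1.
(a,b)_7: α=0, u≡3; β=2, v≡4 (mod 7); (3|7)=-1, (4|7)=+1; sign (−1)^0·-1^2·+1^0 = +1.
(a,b)_∞: sgn(50830)=+, sgn(152490)=+, so +1.
(a,b)_5: α=5, u≡1; β=5, v≡3 (mod 5); (1|5)=+1, (3|5)=-1; sign (−1)^0·+1^5·-1^5 = -1.
(a,b)_2: α=1, β=5; u≡7, v≡5 (mod 8); ε(u)ε(v)=1·0, αω(v)=1·1, βω(u)=5·0; sum ≡ 1  ⇒  -1.
(a,b)_11: α=-2, u≡2; β=-2, v≡8 (mod 11); (2|11)=-1, (8|11)=-1; sign (−1)^0·-1^-2·-1^-2 = +1.
(50830, 152490 / ℚ) ramifies at {2, 5, 17, 23}: a division algebra.

[2, 5, 17, 23]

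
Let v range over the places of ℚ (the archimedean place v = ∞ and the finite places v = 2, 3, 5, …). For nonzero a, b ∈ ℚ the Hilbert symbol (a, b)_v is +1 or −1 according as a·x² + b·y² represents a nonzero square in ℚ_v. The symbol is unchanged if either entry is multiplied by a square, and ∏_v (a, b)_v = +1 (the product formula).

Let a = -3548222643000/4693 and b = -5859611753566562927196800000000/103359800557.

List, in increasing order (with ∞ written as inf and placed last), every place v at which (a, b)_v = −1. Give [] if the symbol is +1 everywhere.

[2, 11, 13, inf]

(a, b) ≡ (-390, -34034) mod (ℚ^×)²; places V = {2, 3, 5, 7, 11, 13, 17, 19, ∞}.
(a,b)_7: α=2, u≡1; β=5, v≡5 (mod 7); (1|7)=+1, (5|7)=-1; sign (−1)^0·+1^5·-1^2 = +1.
(a,b)_5: α=3, u≡2; β=8, v≡1 (mod 5); (2|5)=-1, (1|5)=+1; sign (−1)^0·-1^8·+1^3 = +1.
(a,b)_19: α=-2, u≡6; β=-6, v≡2 (mod 19); (6|19)=+1, (2|19)=-1; sign (−1)^0·+1^-6·-1^-2 = +1.
(a,b)_11: α=0, u≡6; β=1, v≡2 (mod 11); (6|11)=-1, (2|11)=-1; sign (−1)^0·-1^1·-1^0 = -1.
(a,b)_∞: sgn(-390)=−, sgn(-34034)=−, so -1.
(a,b)_17: α=6, u≡16; β=13, v≡13 (mod 17); (16|17)=+1, (13|17)=+1; sign (−1)^0·+1^13·+1^6 = +1.
(a,b)_2: α=3, β=13; u≡5, v≡7 (mod 8); ε(u)ε(v)=0·1, αω(v)=3·0, βω(u)=13·1; sum ≡ 1  ⇒  -1.
(a,b)_13: α=-1, u≡3; β=-3, v≡6 (mod 13); (3|13)=+1, (6|13)=-1; sign (−1)^0·+1^-3·-1^-1 = -1.
(a,b)_3: α=1, u≡2; β=0, v≡1 (mod 3); (2|3)=-1, (1|3)=+1; sign (−1)^0·-1^0·+1^1 = +1.
|Ram(-390, -34034)| = 4, even; anisotropic at {2, 11, 13, ∞}.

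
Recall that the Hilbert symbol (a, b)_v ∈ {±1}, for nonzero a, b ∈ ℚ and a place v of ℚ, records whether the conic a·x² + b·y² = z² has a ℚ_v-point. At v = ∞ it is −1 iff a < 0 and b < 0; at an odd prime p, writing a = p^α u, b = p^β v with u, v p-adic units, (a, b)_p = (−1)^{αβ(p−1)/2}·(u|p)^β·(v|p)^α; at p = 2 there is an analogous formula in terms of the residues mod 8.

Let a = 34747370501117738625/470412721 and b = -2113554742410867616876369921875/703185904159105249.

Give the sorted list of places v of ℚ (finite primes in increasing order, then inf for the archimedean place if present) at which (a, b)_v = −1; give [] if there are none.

Mod squares: a ≡ 11305, b ≡ -196707. Check v ∈ {∞, 2, 3, 5, 7, 11, 17, 19, 23, 29, 41, 43}.
v=7: a=7^5·(≡5), b=7^5·(≡2) mod 7; (5|7)=-1, (2|7)=+1; (−1)^{5·5·3}·(-1)^5·(+1)^5 = +1.
v=∞: 11305 > 0 and -196707 < 0  ⇒  (a,b)_∞ = +1.
v=5: a=5^3·(≡4), b=5^8·(≡2) mod 5; (4|5)=+1, (2|5)=-1; (−1)^{3·8·2}·(+1)^8·(-1)^3 = -1.
v=19: a=19^1·(≡9), b=19^1·(≡2) mod 19; (9|19)=+1, (2|19)=-1; (−1)^{1·1·9}·(+1)^1·(-1)^1 = +1.
v=41: a=41^-2·(≡38), b=41^-6·(≡24) mod 41; (38|41)=-1, (24|41)=-1; (−1)^{-2·-6·20}·(-1)^-6·(-1)^-2 = +1.
v=11: a=11^0·(≡2), b=11^2·(≡6) mod 11; (2|11)=-1, (6|11)=-1; (−1)^{0·2·5}·(-1)^2·(-1)^0 = +1.
v=2: v_2(a)=0, v_2(b)=0; units ≡ 1, 5 (mod 8); ε·ε+αω+βω = 0·0+0·1+0·0 ≡ 0  ⇒  (a,b)_2 = +1.
v=29: a=29^2·(≡24), b=29^3·(≡3) mod 29; (24|29)=+1, (3|29)=-1; (−1)^{2·3·14}·(+1)^3·(-1)^2 = +1.
v=17: a=17^5·(≡9), b=17^5·(≡14) mod 17; (9|17)=+1, (14|17)=-1; (−1)^{5·5·8}·(+1)^5·(-1)^5 = -1.
v=43: a=43^0·(≡32), b=43^2·(≡39) mod 43; (32|43)=-1, (39|43)=-1; (−1)^{0·2·21}·(-1)^2·(-1)^0 = +1.
v=23: a=23^-4·(≡13), b=23^-6·(≡1) mod 23; (13|23)=+1, (1|23)=+1; (−1)^{-4·-6·11}·(+1)^-6·(+1)^-4 = +1.
v=3: a=3^6·(≡1), b=3^7·(≡2) mod 3; (1|3)=+1, (2|3)=-1; (−1)^{6·7·1}·(+1)^7·(-1)^6 = +1.
(11305, -196707 / ℚ) ramifies at {5, 17}: a division algebra.

[5, 17]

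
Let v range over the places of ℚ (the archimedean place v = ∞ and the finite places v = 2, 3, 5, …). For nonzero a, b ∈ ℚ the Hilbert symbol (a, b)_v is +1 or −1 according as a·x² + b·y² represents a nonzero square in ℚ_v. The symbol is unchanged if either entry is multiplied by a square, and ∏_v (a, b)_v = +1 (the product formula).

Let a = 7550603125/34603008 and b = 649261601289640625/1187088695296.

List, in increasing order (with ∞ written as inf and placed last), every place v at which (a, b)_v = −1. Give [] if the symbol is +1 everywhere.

[3, 5, 11, 17]

(a, b) ≡ (2805, 17) mod (ℚ^×)²; places V = {2, 3, 5, 7, 11, 13, 17, 19, 29, ∞}.
(a,b)_17: α=1, u≡7; β=1, v≡9 (mod 17); (7|17)=-1, (9|17)=+1; sign (−1)^0·-1^1·+1^1 = -1.
(a,b)_2: α=-20, β=-26; u≡5, v≡1 (mod 8); ε(u)ε(v)=0·0, αω(v)=-20·0, βω(u)=-26·1; sum ≡ 0  ⇒  +1.
(a,b)_∞: sgn(2805)=+, sgn(17)=+, so +1.
(a,b)_13: α=2, u≡1; β=4, v≡3 (mod 13); (1|13)=+1, (3|13)=+1; sign (−1)^0·+1^4·+1^2 = +1.
(a,b)_19: α=0, u≡10; β=-2, v≡1 (mod 19); (10|19)=-1, (1|19)=+1; sign (−1)^0·-1^-2·+1^0 = +1.
(a,b)_29: α=2, u≡3; β=4, v≡18 (mod 29); (3|29)=-1, (18|29)=-1; sign (−1)^0·-1^4·-1^2 = +1.
(a,b)_7: α=0, u≡5; β=-2, v≡3 (mod 7); (5|7)=-1, (3|7)=-1; sign (−1)^0·-1^-2·-1^0 = +1.
(a,b)_11: α=-1, u≡7; β=2, v≡6 (mod 11); (7|11)=-1, (6|11)=-1; sign (−1)^0·-1^2·-1^-1 = -1.
(a,b)_3: α=-1, u≡2; β=0, v≡2 (mod 3); (2|3)=-1, (2|3)=-1; sign (−1)^0·-1^0·-1^-1 = -1.
(a,b)_5: α=5, u≡1; β=6, v≡2 (mod 5); (1|5)=+1, (2|5)=-1; sign (−1)^0·+1^6·-1^5 = -1.
(2805, 17 / ℚ) ramifies at {3, 5, 11, 17}: a division algebra.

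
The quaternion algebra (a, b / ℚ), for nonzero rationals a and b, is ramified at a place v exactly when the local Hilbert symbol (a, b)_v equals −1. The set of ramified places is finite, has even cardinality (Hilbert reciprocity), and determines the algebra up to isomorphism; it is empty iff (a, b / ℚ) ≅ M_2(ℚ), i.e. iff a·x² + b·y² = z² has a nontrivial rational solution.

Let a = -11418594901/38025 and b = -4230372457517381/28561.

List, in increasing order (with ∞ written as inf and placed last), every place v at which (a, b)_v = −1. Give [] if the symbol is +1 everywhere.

(a, b) ≡ (-589, -629) mod (ℚ^×)²; places V = {2, 3, 5, 7, 13, 17, 19, 31, 37, ∞}.
(a,b)_19: α=1, u≡7; β=2, v≡5 (mod 19); (7|19)=+1, (5|19)=+1; sign (−1)^0·+1^2·+1^1 = +1.
(a,b)_5: α=-2, u≡4; β=0, v≡4 (mod 5); (4|5)=+1, (4|5)=+1; sign (−1)^0·+1^0·+1^-2 = +1.
(a,b)_3: α=-2, u≡2; β=0, v≡1 (mod 3); (2|3)=-1, (1|3)=+1; sign (−1)^0·-1^0·+1^-2 = +1.
(a,b)_∞: sgn(-589)=−, sgn(-629)=−, so -1.
(a,b)_37: α=2, u≡33; β=3, v≡8 (mod 37); (33|37)=+1, (8|37)=-1; sign (−1)^0·+1^3·-1^2 = +1.
(a,b)_17: α=2, u≡10; β=3, v≡6 (mod 17); (10|17)=-1, (6|17)=-1; sign (−1)^0·-1^3·-1^2 = -1.
(a,b)_13: α=-2, u≡10; β=-4, v≡7 (mod 13); (10|13)=+1, (7|13)=-1; sign (−1)^0·+1^-4·-1^-2 = +1.
(a,b)_7: α=2, u≡6; β=2, v≡1 (mod 7); (6|7)=-1, (1|7)=+1; sign (−1)^0·-1^2·+1^2 = +1.
(a,b)_2: α=0, β=0; u≡3, v≡3 (mod 8); ε(u)ε(v)=1·1, αω(v)=0·1, βω(u)=0·1; sum ≡ 1  ⇒  -1.
(a,b)_31: α=1, u≡30; β=2, v≡13 (mod 31); (30|31)=-1, (13|31)=-1; sign (−1)^0·-1^2·-1^1 = -1.
|Ram(-589, -629)| = 4, even; anisotropic at {2, 17, 31, ∞}.

[2, 17, 31, inf]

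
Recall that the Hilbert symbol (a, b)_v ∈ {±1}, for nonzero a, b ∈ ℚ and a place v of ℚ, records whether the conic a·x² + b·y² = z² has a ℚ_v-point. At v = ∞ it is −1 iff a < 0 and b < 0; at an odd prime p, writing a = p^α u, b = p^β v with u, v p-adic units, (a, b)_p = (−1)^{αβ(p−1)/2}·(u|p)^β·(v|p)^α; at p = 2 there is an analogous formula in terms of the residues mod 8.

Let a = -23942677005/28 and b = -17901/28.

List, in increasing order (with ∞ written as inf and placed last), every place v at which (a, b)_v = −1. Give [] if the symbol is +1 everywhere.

[5, 7, 13, inf]

(a, b) ≡ (-33915, -1547) mod (ℚ^×)²; places V = {2, 3, 5, 7, 13, 17, 19, ∞}.
(a,b)_∞: sgn(-33915)=−, sgn(-1547)=−, so -1.
(a,b)_19: α=3, u≡11; β=0, v≡6 (mod 19); (11|19)=+1, (6|19)=+1; sign (−1)^0·+1^0·+1^3 = +1.
(a,b)_17: α=1, u≡12; β=1, v≡14 (mod 17); (12|17)=-1, (14|17)=-1; sign (−1)^0·-1^1·-1^1 = +1.
(a,b)_3: α=5, u≡2; β=4, v≡1 (mod 3); (2|3)=-1, (1|3)=+1; sign (−1)^0·-1^4·+1^5 = +1.
(a,b)_5: α=1, u≡3; β=0, v≡3 (mod 5); (3|5)=-1, (3|5)=-1; sign (−1)^0·-1^0·-1^1 = -1.
(a,b)_13: α=2, u≡8; β=1, v≡7 (mod 13); (8|13)=-1, (7|13)=-1; sign (−1)^0·-1^1·-1^2 = -1.
(a,b)_7: α=-1, u≡3; β=-1, v≡3 (mod 7); (3|7)=-1, (3|7)=-1; sign (−1)^1·-1^-1·-1^-1 = -1.
(a,b)_2: α=-2, β=-2; u≡5, v≡5 (mod 8); ε(u)ε(v)=0·0, αω(v)=-2·1, βω(u)=-2·1; sum ≡ 0  ⇒  +1.
Ram(-33915, -1547) = {5, 7, 13, ∞}; no ℚ_5-point on the conic.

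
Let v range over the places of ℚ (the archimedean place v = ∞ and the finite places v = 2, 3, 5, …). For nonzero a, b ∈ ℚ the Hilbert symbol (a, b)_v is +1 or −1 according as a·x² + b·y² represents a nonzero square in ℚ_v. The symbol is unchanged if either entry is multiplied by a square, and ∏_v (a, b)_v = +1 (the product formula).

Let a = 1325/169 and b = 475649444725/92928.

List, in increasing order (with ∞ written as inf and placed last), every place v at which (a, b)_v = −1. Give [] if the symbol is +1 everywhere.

[3, 31]

(a, b) ≡ (53, 8463) mod (ℚ^×)²; places V = {2, 3, 5, 7, 11, 13, 31, 53, ∞}.
(a,b)_3: α=0, u≡2; β=-1, v≡1 (mod 3); (2|3)=-1, (1|3)=+1; sign (−1)^0·-1^-1·+1^0 = -1.
(a,b)_2: α=0, β=-8; u≡5, v≡7 (mod 8); ε(u)ε(v)=0·1, αω(v)=0·0, βω(u)=-8·1; sum ≡ 0  ⇒  +1.
(a,b)_7: α=0, u≡2; β=5, v≡6 (mod 7); (2|7)=+1, (6|7)=-1; sign (−1)^0·+1^5·-1^0 = +1.
(a,b)_∞: sgn(53)=+, sgn(8463)=+, so +1.
(a,b)_31: α=0, u≡26; β=1, v≡28 (mod 31); (26|31)=-1, (28|31)=+1; sign (−1)^0·-1^1·+1^0 = -1.
(a,b)_13: α=-2, u≡12; β=1, v≡9 (mod 13); (12|13)=+1, (9|13)=+1; sign (−1)^0·+1^1·+1^-2 = +1.
(a,b)_53: α=1, u≡29; β=2, v≡49 (mod 53); (29|53)=+1, (49|53)=+1; sign (−1)^0·+1^2·+1^1 = +1.
(a,b)_11: α=0, u≡4; β=-2, v≡9 (mod 11); (4|11)=+1, (9|11)=+1; sign (−1)^0·+1^-2·+1^0 = +1.
(a,b)_5: α=2, u≡2; β=2, v≡3 (mod 5); (2|5)=-1, (3|5)=-1; sign (−1)^0·-1^2·-1^2 = +1.
|Ram(53, 8463)| = 2, even; anisotropic at {3, 31}.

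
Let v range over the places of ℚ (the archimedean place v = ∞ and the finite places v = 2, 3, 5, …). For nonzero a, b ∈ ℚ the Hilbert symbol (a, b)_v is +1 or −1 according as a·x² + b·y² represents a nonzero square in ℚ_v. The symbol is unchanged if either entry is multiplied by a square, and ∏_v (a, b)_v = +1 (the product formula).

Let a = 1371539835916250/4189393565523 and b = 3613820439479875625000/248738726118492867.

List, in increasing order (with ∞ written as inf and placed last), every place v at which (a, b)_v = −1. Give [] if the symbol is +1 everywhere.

[2, 3, 5, 13]

Mod squares: a ≡ 78, b ≡ 30030. Check v ∈ {∞, 2, 3, 5, 7, 11, 13, 17, 29, 43, 47}.
v=17: a=17^-4·(≡5), b=17^-6·(≡1) mod 17; (5|17)=-1, (1|17)=+1; (−1)^{-4·-6·8}·(-1)^-6·(+1)^-4 = +1.
v=43: a=43^0·(≡38), b=43^-2·(≡11) mod 43; (38|43)=+1, (11|43)=+1; (−1)^{0·-2·21}·(+1)^-2·(+1)^0 = +1.
v=47: a=47^-2·(≡39), b=47^-2·(≡22) mod 47; (39|47)=-1, (22|47)=-1; (−1)^{-2·-2·23}·(-1)^-2·(-1)^-2 = +1.
v=∞: 78 > 0 and 30030 > 0  ⇒  (a,b)_∞ = +1.
v=29: a=29^-2·(≡28), b=29^-2·(≡27) mod 29; (28|29)=+1, (27|29)=-1; (−1)^{-2·-2·14}·(+1)^-2·(-1)^-2 = +1.
v=5: a=5^4·(≡2), b=5^7·(≡4) mod 5; (2|5)=-1, (4|5)=+1; (−1)^{4·7·2}·(-1)^7·(+1)^4 = -1.
v=11: a=11^4·(≡5), b=11^3·(≡6) mod 11; (5|11)=+1, (6|11)=-1; (−1)^{4·3·5}·(+1)^3·(-1)^4 = +1.
v=13: a=13^1·(≡7), b=13^3·(≡12) mod 13; (7|13)=-1, (12|13)=+1; (−1)^{1·3·6}·(-1)^3·(+1)^1 = -1.
v=2: v_2(a)=1, v_2(b)=3; units ≡ 7, 7 (mod 8); ε·ε+αω+βω = 1·1+1·0+3·0 ≡ 1  ⇒  (a,b)_2 = -1.
v=3: a=3^-3·(≡2), b=3^-1·(≡2) mod 3; (2|3)=-1, (2|3)=-1; (−1)^{-3·-1·1}·(-1)^-1·(-1)^-3 = -1.
v=7: a=7^8·(≡1), b=7^11·(≡6) mod 7; (1|7)=+1, (6|7)=-1; (−1)^{8·11·3}·(+1)^11·(-1)^8 = +1.
(78, 30030 / ℚ) ramifies at {2, 3, 5, 13}: a division algebra.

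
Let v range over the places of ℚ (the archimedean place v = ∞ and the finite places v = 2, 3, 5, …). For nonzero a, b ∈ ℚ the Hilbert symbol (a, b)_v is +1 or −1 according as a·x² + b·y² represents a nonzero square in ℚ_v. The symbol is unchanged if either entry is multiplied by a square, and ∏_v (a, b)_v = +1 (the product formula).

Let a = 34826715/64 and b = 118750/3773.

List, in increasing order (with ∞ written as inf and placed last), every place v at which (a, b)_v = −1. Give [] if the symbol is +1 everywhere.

Mod squares: a ≡ 7315, b ≡ 14630. Check v ∈ {∞, 2, 3, 5, 7, 11, 19, 23}.
v=2: v_2(a)=-6, v_2(b)=1; units ≡ 3, 3 (mod 8); ε·ε+αω+βω = 1·1+-6·1+1·1 ≡ 0  ⇒  (a,b)_2 = +1.
v=23: a=23^2·(≡12), b=23^0·(≡1) mod 23; (12|23)=+1, (1|23)=+1; (−1)^{2·0·11}·(+1)^0·(+1)^2 = +1.
v=7: a=7^1·(≡2), b=7^-3·(≡4) mod 7; (2|7)=+1, (4|7)=+1; (−1)^{1·-3·3}·(+1)^-3·(+1)^1 = -1.
v=3: a=3^2·(≡1), b=3^0·(≡2) mod 3; (1|3)=+1, (2|3)=-1; (−1)^{2·0·1}·(+1)^0·(-1)^2 = +1.
v=19: a=19^1·(≡16), b=19^1·(≡12) mod 19; (16|19)=+1, (12|19)=-1; (−1)^{1·1·9}·(+1)^1·(-1)^1 = +1.
v=11: a=11^1·(≡5), b=11^-1·(≡8) mod 11; (5|11)=+1, (8|11)=-1; (−1)^{1·-1·5}·(+1)^-1·(-1)^1 = +1.
v=∞: 7315 > 0 and 14630 > 0  ⇒  (a,b)_∞ = +1.
v=5: a=5^1·(≡2), b=5^5·(≡1) mod 5; (2|5)=-1, (1|5)=+1; (−1)^{1·5·2}·(-1)^5·(+1)^1 = -1.
Ram(7315, 14630) = {5, 7}; no ℚ_5-point on the conic.

[5, 7]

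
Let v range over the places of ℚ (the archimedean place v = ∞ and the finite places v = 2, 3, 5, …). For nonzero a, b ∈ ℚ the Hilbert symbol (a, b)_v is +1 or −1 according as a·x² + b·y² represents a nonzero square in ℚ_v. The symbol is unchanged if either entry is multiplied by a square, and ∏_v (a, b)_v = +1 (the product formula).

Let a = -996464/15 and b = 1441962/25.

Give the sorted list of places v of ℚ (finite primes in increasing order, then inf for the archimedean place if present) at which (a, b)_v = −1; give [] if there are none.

[5, 43]

Mod squares: a ≡ -19065, b ≡ 1978. Check v ∈ {∞, 2, 3, 5, 7, 23, 31, 41, 43}.
v=5: a=5^-1·(≡2), b=5^-2·(≡2) mod 5; (2|5)=-1, (2|5)=-1; (−1)^{-1·-2·2}·(-1)^-2·(-1)^-1 = -1.
v=31: a=31^1·(≡25), b=31^0·(≡16) mod 31; (25|31)=+1, (16|31)=+1; (−1)^{1·0·15}·(+1)^0·(+1)^1 = +1.
v=2: v_2(a)=4, v_2(b)=1; units ≡ 7, 5 (mod 8); ε·ε+αω+βω = 1·0+4·1+1·0 ≡ 0  ⇒  (a,b)_2 = +1.
v=23: a=23^0·(≡13), b=23^1·(≡21) mod 23; (13|23)=+1, (21|23)=-1; (−1)^{0·1·11}·(+1)^1·(-1)^0 = +1.
v=43: a=43^0·(≡27), b=43^1·(≡29) mod 43; (27|43)=-1, (29|43)=-1; (−1)^{0·1·21}·(-1)^1·(-1)^0 = -1.
v=41: a=41^1·(≡17), b=41^0·(≡21) mod 41; (17|41)=-1, (21|41)=+1; (−1)^{1·0·20}·(-1)^0·(+1)^1 = +1.
v=3: a=3^-1·(≡2), b=3^6·(≡1) mod 3; (2|3)=-1, (1|3)=+1; (−1)^{-1·6·1}·(-1)^6·(+1)^-1 = +1.
v=∞: -19065 < 0 and 1978 > 0  ⇒  (a,b)_∞ = +1.
v=7: a=7^2·(≡6), b=7^0·(≡1) mod 7; (6|7)=-1, (1|7)=+1; (−1)^{2·0·3}·(-1)^0·(+1)^2 = +1.
(-19065, 1978 / ℚ) ramifies at {5, 43}: a division algebra.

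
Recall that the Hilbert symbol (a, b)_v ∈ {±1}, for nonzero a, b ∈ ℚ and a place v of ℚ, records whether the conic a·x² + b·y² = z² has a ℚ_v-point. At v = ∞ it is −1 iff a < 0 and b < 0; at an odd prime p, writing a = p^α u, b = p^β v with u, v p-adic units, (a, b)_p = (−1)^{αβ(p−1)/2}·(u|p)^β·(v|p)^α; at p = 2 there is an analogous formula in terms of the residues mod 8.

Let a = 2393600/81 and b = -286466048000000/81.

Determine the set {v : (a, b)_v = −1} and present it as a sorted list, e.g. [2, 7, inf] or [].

[]

Mod squares: a ≡ 374, b ≡ -2. Check v ∈ {∞, 2, 3, 5, 11, 17}.
v=∞: 374 > 0 and -2 < 0  ⇒  (a,b)_∞ = +1.
v=11: a=11^1·(≡5), b=11^2·(≡5) mod 11; (5|11)=+1, (5|11)=+1; (−1)^{1·2·5}·(+1)^2·(+1)^1 = +1.
v=2: v_2(a)=9, v_2(b)=19; units ≡ 3, 7 (mod 8); ε·ε+αω+βω = 1·1+9·0+19·1 ≡ 0  ⇒  (a,b)_2 = +1.
v=17: a=17^1·(≡7), b=17^2·(≡8) mod 17; (7|17)=-1, (8|17)=+1; (−1)^{1·2·8}·(-1)^2·(+1)^1 = +1.
v=3: a=3^-4·(≡2), b=3^-4·(≡1) mod 3; (2|3)=-1, (1|3)=+1; (−1)^{-4·-4·1}·(-1)^-4·(+1)^-4 = +1.
v=5: a=5^2·(≡4), b=5^6·(≡3) mod 5; (4|5)=+1, (3|5)=-1; (−1)^{2·6·2}·(+1)^6·(-1)^2 = +1.
Ram(a, b) = ∅: the form 374·x² + -2·y² − z² is isotropic over every ℚ_v, so by Hasse–Minkowski it is isotropic over ℚ.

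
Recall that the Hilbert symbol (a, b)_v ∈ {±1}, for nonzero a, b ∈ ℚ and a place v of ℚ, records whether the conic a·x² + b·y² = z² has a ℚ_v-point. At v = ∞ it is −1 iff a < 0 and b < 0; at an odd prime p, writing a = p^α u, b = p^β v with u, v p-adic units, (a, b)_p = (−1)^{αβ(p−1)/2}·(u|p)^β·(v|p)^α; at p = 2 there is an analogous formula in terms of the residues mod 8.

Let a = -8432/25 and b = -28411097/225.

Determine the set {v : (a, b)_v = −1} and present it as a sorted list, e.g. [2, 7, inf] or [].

[31, inf]

Mod squares: a ≡ -527, b ≡ -168113. Check v ∈ {∞, 2, 3, 5, 11, 13, 17, 29, 31}.
v=∞: -527 < 0 and -168113 < 0  ⇒  (a,b)_∞ = -1.
v=31: a=31^1·(≡4), b=31^1·(≡19) mod 31; (4|31)=+1, (19|31)=+1; (−1)^{1·1·15}·(+1)^1·(+1)^1 = -1.
v=5: a=5^-2·(≡3), b=5^-2·(≡2) mod 5; (3|5)=-1, (2|5)=-1; (−1)^{-2·-2·2}·(-1)^-2·(-1)^-2 = +1.
v=11: a=11^0·(≡9), b=11^1·(≡10) mod 11; (9|11)=+1, (10|11)=-1; (−1)^{0·1·5}·(+1)^1·(-1)^0 = +1.
v=3: a=3^0·(≡1), b=3^-2·(≡1) mod 3; (1|3)=+1, (1|3)=+1; (−1)^{0·-2·1}·(+1)^-2·(+1)^0 = +1.
v=13: a=13^0·(≡8), b=13^2·(≡4) mod 13; (8|13)=-1, (4|13)=+1; (−1)^{0·2·6}·(-1)^2·(+1)^0 = +1.
v=29: a=29^0·(≡20), b=29^1·(≡27) mod 29; (20|29)=+1, (27|29)=-1; (−1)^{0·1·14}·(+1)^1·(-1)^0 = +1.
v=2: v_2(a)=4, v_2(b)=0; units ≡ 1, 7 (mod 8); ε·ε+αω+βω = 0·1+4·0+0·0 ≡ 0  ⇒  (a,b)_2 = +1.
v=17: a=17^1·(≡6), b=17^1·(≡3) mod 17; (6|17)=-1, (3|17)=-1; (−1)^{1·1·8}·(-1)^1·(-1)^1 = +1.
(-527, -168113 / ℚ) ramifies at {31, ∞}: a division algebra.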